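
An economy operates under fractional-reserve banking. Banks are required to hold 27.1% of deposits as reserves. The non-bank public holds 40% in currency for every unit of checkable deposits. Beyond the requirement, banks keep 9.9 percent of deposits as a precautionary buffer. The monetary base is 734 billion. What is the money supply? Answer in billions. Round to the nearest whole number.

1335 billion

The money multiplier is m = (1 + c) / (rr + e + c) = (1 + 0.4) / (0.271 + 0.099 + 0.4) ≈ 1.8182.
So M = m × MB = 1.8182 × 734 = 1334.5588 billion.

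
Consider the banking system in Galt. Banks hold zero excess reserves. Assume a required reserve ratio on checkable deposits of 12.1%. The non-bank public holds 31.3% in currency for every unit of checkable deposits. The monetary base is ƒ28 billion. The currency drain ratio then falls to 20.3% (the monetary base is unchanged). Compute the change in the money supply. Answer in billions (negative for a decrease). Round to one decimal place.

ƒ19.3 billion

Initially m₁ = (1 + 0.313) / (0.121 + 0.313) ≈ 3.0253, so M₁ = 3.0253 × 28 = 84.7084 billion.
After the change m₂ = (1 + 0.203) / (0.121 + 0.203) ≈ 3.7130, so M₂ = 3.7130 × 28 = 103.964 billion.
ΔM = M₂ − M₁ = 103.964 − 84.7084 = 19.2556 billion.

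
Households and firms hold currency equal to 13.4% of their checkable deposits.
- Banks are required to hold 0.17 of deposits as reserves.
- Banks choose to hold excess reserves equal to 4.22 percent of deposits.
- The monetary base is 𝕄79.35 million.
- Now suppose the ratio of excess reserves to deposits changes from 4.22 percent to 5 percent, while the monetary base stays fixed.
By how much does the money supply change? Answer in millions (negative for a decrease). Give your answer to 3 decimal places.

Initially m₁ = (1 + 0.134) / (0.17 + 0.0422 + 0.134) ≈ 3.275563, so M₁ = 3.275563 × 79.35 ≈ 259.9159 million.
After the change m₂ = (1 + 0.134) / (0.17 + 0.05 + 0.134) ≈ 3.203390, so M₂ = 3.203390 × 79.35 ≈ 254.189 million.
ΔM = M₂ − M₁ = 254.189 − 259.9159 = -5.7269 million.

-5.727 million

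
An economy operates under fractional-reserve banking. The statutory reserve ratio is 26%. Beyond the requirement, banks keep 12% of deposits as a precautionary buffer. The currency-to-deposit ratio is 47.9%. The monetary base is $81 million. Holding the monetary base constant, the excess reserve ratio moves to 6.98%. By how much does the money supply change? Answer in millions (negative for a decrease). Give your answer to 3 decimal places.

Initially m₁ = (1 + 0.479) / (0.26 + 0.12 + 0.479) ≈ 1.721769, so M₁ = 1.721769 × 81 ≈ 139.4633 million.
After the change m₂ = (1 + 0.479) / (0.26 + 0.0698 + 0.479) ≈ 1.828635, so M₂ = 1.828635 × 81 ≈ 148.1194 million.
ΔM = M₂ − M₁ = 148.1194 − 139.4633 = 8.6561 million.

$8.656 million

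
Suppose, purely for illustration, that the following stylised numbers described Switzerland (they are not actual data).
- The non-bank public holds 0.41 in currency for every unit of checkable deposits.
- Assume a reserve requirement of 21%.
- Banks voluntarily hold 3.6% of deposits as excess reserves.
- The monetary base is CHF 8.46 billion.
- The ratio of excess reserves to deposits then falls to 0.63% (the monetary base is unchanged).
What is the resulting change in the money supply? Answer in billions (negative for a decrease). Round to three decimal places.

Initially m₁ = (1 + 0.41) / (0.21 + 0.036 + 0.41) ≈ 2.14939, so M₁ = 2.14939 × 8.46 ≈ 18.1838 billion.
After the change m₂ = (1 + 0.41) / (0.21 + 0.0063 + 0.41) ≈ 2.25132, so M₂ = 2.25132 × 8.46 ≈ 19.0462 billion.
ΔM = M₂ − M₁ = 19.0462 − 18.1838 = 0.8624 billion.

CHF 0.862 billion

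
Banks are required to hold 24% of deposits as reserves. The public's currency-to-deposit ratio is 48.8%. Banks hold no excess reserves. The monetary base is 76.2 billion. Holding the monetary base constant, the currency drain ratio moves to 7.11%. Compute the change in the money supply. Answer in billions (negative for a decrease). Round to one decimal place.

106.6 billion

Initially m₁ = (1 + 0.488) / (0.24 + 0.488) ≈ 2.0440, so M₁ = 2.0440 × 76.2 = 155.7528 billion.
After the change m₂ = (1 + 0.0711) / (0.24 + 0.0711) ≈ 3.4429, so M₂ = 3.4429 × 76.2 ≈ 262.349 billion.
ΔM = M₂ − M₁ = 262.349 − 155.7528 = 106.5962 billion.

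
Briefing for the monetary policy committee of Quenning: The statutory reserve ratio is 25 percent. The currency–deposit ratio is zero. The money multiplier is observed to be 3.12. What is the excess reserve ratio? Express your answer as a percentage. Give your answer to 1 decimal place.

Using m = 3.12. Since m = (1 + c)/(c + rr + e), the denominator satisfies c + rr + e = (1 + c)/m = (1 + 0) / 3.12 ≈ 0.320513.
With c = 0 and rr = 0.25, the excess reserve ratio is 0.320513 − 0 − 0.25 = 0.070513.

7.1%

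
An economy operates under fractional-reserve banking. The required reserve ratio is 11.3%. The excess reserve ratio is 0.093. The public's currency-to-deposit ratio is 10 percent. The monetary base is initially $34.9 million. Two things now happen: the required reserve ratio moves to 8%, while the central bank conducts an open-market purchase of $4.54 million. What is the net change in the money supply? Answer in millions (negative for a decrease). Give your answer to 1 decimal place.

Before: m₁ = (1 + 0.1) / (0.113 + 0.093 + 0.1) ≈ 3.5948, MB₁ = 34.9, so M₁ = 3.5948 × 34.9 ≈ 125.4585 million.
After: m₂ = (1 + 0.1) / (0.08 + 0.093 + 0.1) ≈ 4.0293, MB₂ = 34.9 + 4.54 = 39.44, so M₂ = 4.0293 × 39.44 ≈ 158.9156 million.
ΔM = M₂ − M₁ = 158.9156 − 125.4585 = 33.4571 million.

$33.5 million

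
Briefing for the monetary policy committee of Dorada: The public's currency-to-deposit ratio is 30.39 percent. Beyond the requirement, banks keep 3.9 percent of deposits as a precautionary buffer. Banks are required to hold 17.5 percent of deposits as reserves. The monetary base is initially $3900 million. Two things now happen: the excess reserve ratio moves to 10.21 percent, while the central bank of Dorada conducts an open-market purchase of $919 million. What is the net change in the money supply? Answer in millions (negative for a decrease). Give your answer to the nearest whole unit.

Before: m₁ = (1 + 0.3039) / (0.175 + 0.039 + 0.3039) ≈ 2.51767, MB₁ = 3900, so M₁ = 2.51767 × 3900 = 9818.913 million.
After: m₂ = (1 + 0.3039) / (0.175 + 0.1021 + 0.3039) ≈ 2.24423, MB₂ = 3900 + 919 = 4819, so M₂ = 2.24423 × 4819 ≈ 10814.9444 million.
ΔM = M₂ − M₁ = 10814.9444 − 9818.913 = 996.0314 million.

$996 million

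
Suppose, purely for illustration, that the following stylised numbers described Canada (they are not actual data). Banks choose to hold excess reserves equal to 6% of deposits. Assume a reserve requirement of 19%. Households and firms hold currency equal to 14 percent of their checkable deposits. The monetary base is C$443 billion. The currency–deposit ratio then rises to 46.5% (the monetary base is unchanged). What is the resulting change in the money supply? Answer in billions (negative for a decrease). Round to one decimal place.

Initially m₁ = (1 + 0.14) / (0.19 + 0.06 + 0.14) ≈ 2.92308, so M₁ = 2.92308 × 443 ≈ 1294.9244 billion.
After the change m₂ = (1 + 0.465) / (0.19 + 0.06 + 0.465) ≈ 2.04895, so M₂ = 2.04895 × 443 ≈ 907.6848 billion.
ΔM = M₂ − M₁ = 907.6848 − 1294.9244 = -387.2396 billion.

-387.2 billion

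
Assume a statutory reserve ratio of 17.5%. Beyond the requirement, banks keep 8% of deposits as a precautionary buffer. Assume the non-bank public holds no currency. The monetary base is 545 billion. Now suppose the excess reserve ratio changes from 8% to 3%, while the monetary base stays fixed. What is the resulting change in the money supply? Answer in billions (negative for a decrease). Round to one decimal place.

Initially m₁ = 1 / (0.175 + 0.08) ≈ 3.92157, so M₁ = 3.92157 × 545 ≈ 2137.2557 billion.
After the change m₂ = 1 / (0.175 + 0.03) ≈ 4.87805, so M₂ = 4.87805 × 545 ≈ 2658.5372 billion.
ΔM = M₂ − M₁ = 2658.5372 − 2137.2557 = 521.2815 billion.

521.3 billion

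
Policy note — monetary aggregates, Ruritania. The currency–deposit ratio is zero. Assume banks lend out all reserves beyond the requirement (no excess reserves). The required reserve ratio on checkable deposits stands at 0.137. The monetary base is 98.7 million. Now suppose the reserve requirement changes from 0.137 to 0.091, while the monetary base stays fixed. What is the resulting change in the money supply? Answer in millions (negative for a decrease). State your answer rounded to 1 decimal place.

364.2 million

Initially m₁ = 1 / (0.137) ≈ 7.2993, so M₁ = 7.2993 × 98.7 ≈ 720.4409 million.
After the change m₂ = 1 / (0.091) ≈ 10.9890, so M₂ = 10.9890 × 98.7 = 1084.6143 million.
ΔM = M₂ − M₁ = 1084.6143 − 720.4409 = 364.1734 million.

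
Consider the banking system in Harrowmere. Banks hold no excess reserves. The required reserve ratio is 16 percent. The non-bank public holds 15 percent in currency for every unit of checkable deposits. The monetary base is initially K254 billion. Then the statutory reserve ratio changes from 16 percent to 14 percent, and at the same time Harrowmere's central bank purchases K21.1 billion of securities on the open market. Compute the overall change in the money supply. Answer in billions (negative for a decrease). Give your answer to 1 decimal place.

Before: m₁ = (1 + 0.15) / (0.16 + 0.15) ≈ 3.70968, MB₁ = 254, so M₁ = 3.70968 × 254 ≈ 942.2587 billion.
After: m₂ = (1 + 0.15) / (0.14 + 0.15) ≈ 3.96552, MB₂ = 254 + 21.1 = 275.1, so M₂ = 3.96552 × 275.1 ≈ 1090.9146 billion.
ΔM = M₂ − M₁ = 1090.9146 − 942.2587 = 148.6559 billion.

K148.7 billion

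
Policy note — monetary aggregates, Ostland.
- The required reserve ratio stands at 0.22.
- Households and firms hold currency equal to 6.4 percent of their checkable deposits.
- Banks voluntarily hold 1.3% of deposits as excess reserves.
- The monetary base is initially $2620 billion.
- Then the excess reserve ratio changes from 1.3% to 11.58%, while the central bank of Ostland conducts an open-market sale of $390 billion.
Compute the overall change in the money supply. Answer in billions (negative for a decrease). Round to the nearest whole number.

-3451 billion

Before: m₁ = (1 + 0.064) / (0.22 + 0.013 + 0.064) ≈ 3.58249, MB₁ = 2620, so M₁ = 3.58249 × 2620 = 9386.1238 billion.
After: m₂ = (1 + 0.064) / (0.22 + 0.1158 + 0.064) ≈ 2.66133, MB₂ = 2620 − 390 = 2230, so M₂ = 2.66133 × 2230 = 5934.7659 billion.
ΔM = M₂ − M₁ = 5934.7659 − 9386.1238 = -3451.3579 billion.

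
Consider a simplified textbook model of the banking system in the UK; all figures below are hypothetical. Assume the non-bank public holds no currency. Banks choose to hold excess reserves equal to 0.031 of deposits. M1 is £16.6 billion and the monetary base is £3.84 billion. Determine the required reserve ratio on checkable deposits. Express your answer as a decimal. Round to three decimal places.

Using m = M/MB = 16.6/3.84 ≈ 4.322917. Since m = (1 + c)/(c + rr + e), the denominator satisfies c + rr + e = (1 + c)/m = (1 + 0) / 4.322917 ≈ 0.231325.
With c = 0 and e = 0.031, the required reserve ratio on checkable deposits is 0.231325 − 0 − 0.031 = 0.200325.

0.200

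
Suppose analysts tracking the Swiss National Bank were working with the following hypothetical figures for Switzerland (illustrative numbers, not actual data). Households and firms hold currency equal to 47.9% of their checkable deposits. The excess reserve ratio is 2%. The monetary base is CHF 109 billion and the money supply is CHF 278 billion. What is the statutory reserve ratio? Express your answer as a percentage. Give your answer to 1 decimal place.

8.1%

Using m = M/MB = 278/109 ≈ 2.550459. Since m = (1 + c)/(c + rr + e), the denominator satisfies c + rr + e = (1 + c)/m = (1 + 0.479) / 2.550459 ≈ 0.579896.
With c = 0.479 and e = 0.02, the statutory reserve ratio is 0.579896 − 0.479 − 0.02 = 0.080896.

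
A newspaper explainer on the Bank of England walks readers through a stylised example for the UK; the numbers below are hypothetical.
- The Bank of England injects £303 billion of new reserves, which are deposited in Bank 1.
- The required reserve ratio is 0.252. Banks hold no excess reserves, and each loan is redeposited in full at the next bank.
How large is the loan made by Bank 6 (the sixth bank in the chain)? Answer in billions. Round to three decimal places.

Each bank lends a fraction (1 − rr) = 0.7480 of the deposit it receives, so Bank 6 receives 303·0.7480^5 and lends 303·0.7480^6 ≈ 53.0704 billion.

£53.070 billion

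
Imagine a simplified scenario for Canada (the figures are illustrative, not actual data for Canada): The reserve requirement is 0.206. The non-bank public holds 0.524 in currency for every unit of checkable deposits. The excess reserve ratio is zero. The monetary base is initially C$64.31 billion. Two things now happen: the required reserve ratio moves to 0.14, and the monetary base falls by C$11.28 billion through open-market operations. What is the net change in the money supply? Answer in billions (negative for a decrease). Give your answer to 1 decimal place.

-12.5 billion

Before: m₁ = (1 + 0.524) / (0.206 + 0.524) ≈ 2.0877, MB₁ = 64.31, so M₁ = 2.0877 × 64.31 ≈ 134.26 billion.
After: m₂ = (1 + 0.524) / (0.14 + 0.524) ≈ 2.2952, MB₂ = 64.31 − 11.28 = 53.03, so M₂ = 2.2952 × 53.03 ≈ 121.7145 billion.
ΔM = M₂ − M₁ = 121.7145 − 134.26 = -12.5455 billion.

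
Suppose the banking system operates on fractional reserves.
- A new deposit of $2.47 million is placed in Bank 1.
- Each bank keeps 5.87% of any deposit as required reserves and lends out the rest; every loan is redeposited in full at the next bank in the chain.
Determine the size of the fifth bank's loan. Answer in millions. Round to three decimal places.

Each bank lends a fraction (1 − rr) = 0.9413 of the deposit it receives, so Bank 5 receives 2.47·0.9413^4 and lends 2.47·0.9413^5 ≈ 1.8253 million.

$1.825 million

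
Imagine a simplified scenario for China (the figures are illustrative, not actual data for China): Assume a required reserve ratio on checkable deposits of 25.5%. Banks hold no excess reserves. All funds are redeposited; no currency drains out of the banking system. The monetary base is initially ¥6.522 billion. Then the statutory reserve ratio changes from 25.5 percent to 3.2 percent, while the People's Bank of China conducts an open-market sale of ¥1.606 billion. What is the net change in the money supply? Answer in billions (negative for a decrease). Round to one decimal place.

¥128.0 billion

Before: m₁ = 1 / (0.255) ≈ 3.9216, MB₁ = 6.522, so M₁ = 3.9216 × 6.522 ≈ 25.5767 billion.
After: m₂ = 1 / (0.032) = 31.25, MB₂ = 6.522 − 1.606 = 4.916, so M₂ = 31.25 × 4.916 = 153.625 billion.
ΔM = M₂ − M₁ = 153.625 − 25.5767 = 128.0483 billion.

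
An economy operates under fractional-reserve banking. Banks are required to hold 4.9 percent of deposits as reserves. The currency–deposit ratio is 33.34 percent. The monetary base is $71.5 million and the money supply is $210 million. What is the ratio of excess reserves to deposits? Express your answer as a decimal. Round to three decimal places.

Using m = M/MB = 210/71.5 ≈ 2.937063. Since m = (1 + c)/(c + rr + e), the denominator satisfies c + rr + e = (1 + c)/m = (1 + 0.3334) / 2.937063 ≈ 0.453991.
With c = 0.3334 and rr = 0.049, the ratio of excess reserves to deposits is 0.453991 − 0.3334 − 0.049 = 0.071591.

0.072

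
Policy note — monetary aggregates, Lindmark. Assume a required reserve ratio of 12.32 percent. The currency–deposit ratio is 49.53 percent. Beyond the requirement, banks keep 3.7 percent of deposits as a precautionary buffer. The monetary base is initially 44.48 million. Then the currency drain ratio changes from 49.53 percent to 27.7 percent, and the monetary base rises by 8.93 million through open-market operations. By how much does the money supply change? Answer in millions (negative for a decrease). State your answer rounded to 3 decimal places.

54.537 million

Before: m₁ = (1 + 0.4953) / (0.1232 + 0.037 + 0.4953) ≈ 2.281159, MB₁ = 44.48, so M₁ = 2.281159 × 44.48 ≈ 101.466 million.
After: m₂ = (1 + 0.277) / (0.1232 + 0.037 + 0.277) ≈ 2.920860, MB₂ = 44.48 + 8.93 = 53.41, so M₂ = 2.920860 × 53.41 ≈ 156.0031 million.
ΔM = M₂ − M₁ = 156.0031 − 101.466 = 54.5371 million.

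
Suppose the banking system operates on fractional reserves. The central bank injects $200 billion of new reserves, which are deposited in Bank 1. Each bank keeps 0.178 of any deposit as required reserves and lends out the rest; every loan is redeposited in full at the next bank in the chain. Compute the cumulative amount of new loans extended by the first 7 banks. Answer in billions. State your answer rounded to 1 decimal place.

Bank i lends (1 − rr)^i of the original deposit: Bank 1 lends 200·0.8220 = 164.4000, Bank 2 lends 200·0.8220² = 135.1368, and so on.
Summing a geometric series: total = 200·[0.8220·(1 − 0.8220^7) / (1 − 0.8220)] ≈ 689.3968 billion.

$689.4 billion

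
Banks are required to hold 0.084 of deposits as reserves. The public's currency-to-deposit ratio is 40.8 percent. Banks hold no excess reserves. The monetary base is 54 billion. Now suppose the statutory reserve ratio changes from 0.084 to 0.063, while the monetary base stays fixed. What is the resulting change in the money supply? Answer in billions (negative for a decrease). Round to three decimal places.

6.890 billion

Initially m₁ = (1 + 0.408) / (0.084 + 0.408) ≈ 2.861789, so M₁ = 2.861789 × 54 ≈ 154.5366 billion.
After the change m₂ = (1 + 0.408) / (0.063 + 0.408) ≈ 2.989384, so M₂ = 2.989384 × 54 ≈ 161.4267 billion.
ΔM = M₂ − M₁ = 161.4267 − 154.5366 = 6.8901 billion.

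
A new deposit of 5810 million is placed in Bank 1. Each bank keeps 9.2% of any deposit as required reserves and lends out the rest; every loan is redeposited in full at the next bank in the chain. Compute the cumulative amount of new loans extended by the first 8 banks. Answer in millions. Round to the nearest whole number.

Bank i lends (1 − rr)^i of the original deposit: Bank 1 lends 5810·0.9080 = 5275.4800, Bank 2 lends 5810·0.9080² ≈ 4790.1358, and so on.
Summing a geometric series: total = 5810·[0.9080·(1 − 0.9080^8) / (1 − 0.9080)] ≈ 30847.3558 million.

30847 million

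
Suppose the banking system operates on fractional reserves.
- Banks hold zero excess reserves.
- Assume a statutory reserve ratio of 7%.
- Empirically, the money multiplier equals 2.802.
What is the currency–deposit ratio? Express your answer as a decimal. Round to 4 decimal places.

Using m = 2.802. From m = (1 + c)/(c + rr + e), rearranging gives 1 + c = m·(c + rr + e), so c·(1 − m) = m·(rr + e) − 1.
Hence c = [m·(rr + e) − 1]/(1 − m) = [2.802 × (0.07 + 0) − 1] / (1 − 2.802) ≈ 0.446093.

0.4461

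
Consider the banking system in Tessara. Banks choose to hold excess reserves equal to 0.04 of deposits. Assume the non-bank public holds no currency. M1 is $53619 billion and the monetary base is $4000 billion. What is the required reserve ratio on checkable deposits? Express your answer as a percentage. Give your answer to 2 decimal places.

Using m = M/MB = 53619/4000 = 13.404750. Since m = (1 + c)/(c + rr + e), the denominator satisfies c + rr + e = (1 + c)/m = (1 + 0) / 13.404750 ≈ 0.074600.
With c = 0 and e = 0.04, the required reserve ratio on checkable deposits is 0.074600 − 0 − 0.04 = 0.0346.

3.46%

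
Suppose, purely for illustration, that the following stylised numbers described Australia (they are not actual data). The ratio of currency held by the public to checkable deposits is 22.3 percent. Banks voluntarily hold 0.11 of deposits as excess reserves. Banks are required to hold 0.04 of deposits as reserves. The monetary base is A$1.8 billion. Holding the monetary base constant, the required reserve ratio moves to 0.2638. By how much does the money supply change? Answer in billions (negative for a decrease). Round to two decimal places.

Initially m₁ = (1 + 0.223) / (0.04 + 0.11 + 0.223) ≈ 3.2788, so M₁ = 3.2788 × 1.8 ≈ 5.9018 billion.
After the change m₂ = (1 + 0.223) / (0.2638 + 0.11 + 0.223) ≈ 2.0493, so M₂ = 2.0493 × 1.8 ≈ 3.6887 billion.
ΔM = M₂ − M₁ = 3.6887 − 5.9018 = -2.2131 billion.

-2.21 billion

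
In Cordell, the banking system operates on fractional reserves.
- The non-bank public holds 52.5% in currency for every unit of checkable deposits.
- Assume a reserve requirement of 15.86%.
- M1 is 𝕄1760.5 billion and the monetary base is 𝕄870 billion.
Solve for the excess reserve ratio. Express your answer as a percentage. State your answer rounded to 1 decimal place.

Using m = M/MB = 1760.5/870 ≈ 2.023563. Since m = (1 + c)/(c + rr + e), the denominator satisfies c + rr + e = (1 + c)/m = (1 + 0.525) / 2.023563 ≈ 0.753621.
With c = 0.525 and rr = 0.1586, the excess reserve ratio is 0.753621 − 0.525 − 0.1586 = 0.070021.

7.0%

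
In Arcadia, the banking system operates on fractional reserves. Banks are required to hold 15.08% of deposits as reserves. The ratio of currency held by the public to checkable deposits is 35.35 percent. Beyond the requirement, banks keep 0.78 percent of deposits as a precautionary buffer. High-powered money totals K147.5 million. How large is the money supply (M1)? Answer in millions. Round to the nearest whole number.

K390 million

The money multiplier is m = (1 + c) / (rr + e + c) = (1 + 0.3535) / (0.1508 + 0.0078 + 0.3535) ≈ 2.6430.
So M = m × MB = 2.6430 × 147.5 = 389.8425 million.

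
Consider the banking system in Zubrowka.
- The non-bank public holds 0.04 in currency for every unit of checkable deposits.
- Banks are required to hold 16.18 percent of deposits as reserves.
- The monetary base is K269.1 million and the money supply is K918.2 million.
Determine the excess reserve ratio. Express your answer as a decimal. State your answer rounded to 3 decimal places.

Using m = M/MB = 918.2/269.1 ≈ 3.412114. Since m = (1 + c)/(c + rr + e), the denominator satisfies c + rr + e = (1 + c)/m = (1 + 0.04) / 3.412114 ≈ 0.304796.
With c = 0.04 and rr = 0.1618, the excess reserve ratio is 0.304796 − 0.04 − 0.1618 = 0.102996.

0.103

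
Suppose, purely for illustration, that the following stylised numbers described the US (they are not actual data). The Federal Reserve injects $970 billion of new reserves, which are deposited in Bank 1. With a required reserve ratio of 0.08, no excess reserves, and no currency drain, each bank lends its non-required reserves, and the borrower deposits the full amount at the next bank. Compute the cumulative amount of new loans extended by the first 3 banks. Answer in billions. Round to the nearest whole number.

Bank i lends (1 − rr)^i of the original deposit: Bank 1 lends 970·0.9200 = 892.4000, Bank 2 lends 970·0.9200² = 821.0080, and so on.
Summing a geometric series: total = 970·[0.9200·(1 − 0.9200^3) / (1 − 0.9200)] ≈ 2468.7354 billion.

$2469 billion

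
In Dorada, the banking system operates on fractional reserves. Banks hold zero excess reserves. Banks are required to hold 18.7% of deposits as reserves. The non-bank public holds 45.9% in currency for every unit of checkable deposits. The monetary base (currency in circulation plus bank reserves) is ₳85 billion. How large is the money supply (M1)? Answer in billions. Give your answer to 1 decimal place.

₳192.0 billion

The money multiplier is m = (1 + c) / (rr + c) = (1 + 0.459) / (0.187 + 0.459) ≈ 2.2585.
So M = m × MB = 2.2585 × 85 = 191.9725 billion.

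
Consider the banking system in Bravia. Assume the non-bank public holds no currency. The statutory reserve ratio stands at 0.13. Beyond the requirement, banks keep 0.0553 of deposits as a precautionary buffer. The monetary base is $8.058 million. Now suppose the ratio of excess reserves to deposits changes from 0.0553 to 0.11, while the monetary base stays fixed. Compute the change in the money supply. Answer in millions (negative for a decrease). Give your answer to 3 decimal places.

Initially m₁ = 1 / (0.13 + 0.0553) ≈ 5.39665, so M₁ = 5.39665 × 8.058 ≈ 43.4862 million.
After the change m₂ = 1 / (0.13 + 0.11) ≈ 4.16667, so M₂ = 4.16667 × 8.058 ≈ 33.575 million.
ΔM = M₂ − M₁ = 33.575 − 43.4862 = -9.9112 million.

-9.911 million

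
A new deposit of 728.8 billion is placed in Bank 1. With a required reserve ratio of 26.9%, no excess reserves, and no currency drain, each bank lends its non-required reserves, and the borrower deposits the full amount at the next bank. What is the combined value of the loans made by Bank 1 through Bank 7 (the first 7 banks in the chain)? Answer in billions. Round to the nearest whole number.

1760 billion

Bank i lends (1 − rr)^i of the original deposit: Bank 1 lends 728.8·0.7310 = 532.7528, Bank 2 lends 728.8·0.7310² ≈ 389.4423, and so on.
Summing a geometric series: total = 728.8·[0.7310·(1 − 0.7310^7) / (1 − 0.7310)] ≈ 1759.5940 billion.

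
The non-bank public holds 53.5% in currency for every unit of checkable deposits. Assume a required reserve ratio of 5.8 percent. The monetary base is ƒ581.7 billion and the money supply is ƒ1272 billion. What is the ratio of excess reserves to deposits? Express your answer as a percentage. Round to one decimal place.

Using m = M/MB = 1272/581.7 ≈ 2.186694. Since m = (1 + c)/(c + rr + e), the denominator satisfies c + rr + e = (1 + c)/m = (1 + 0.535) / 2.186694 ≈ 0.701973.
With c = 0.535 and rr = 0.058, the ratio of excess reserves to deposits is 0.701973 − 0.535 − 0.058 = 0.108973.

10.9%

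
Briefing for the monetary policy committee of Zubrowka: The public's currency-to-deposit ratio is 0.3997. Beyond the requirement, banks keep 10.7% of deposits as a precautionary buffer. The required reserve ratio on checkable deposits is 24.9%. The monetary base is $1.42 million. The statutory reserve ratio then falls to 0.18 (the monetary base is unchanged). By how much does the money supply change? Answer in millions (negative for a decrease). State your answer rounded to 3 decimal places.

Initially m₁ = (1 + 0.3997) / (0.249 + 0.107 + 0.3997) ≈ 1.85219, so M₁ = 1.85219 × 1.42 ≈ 2.6301 million.
After the change m₂ = (1 + 0.3997) / (0.18 + 0.107 + 0.3997) ≈ 2.03830, so M₂ = 2.03830 × 1.42 ≈ 2.8944 million.
ΔM = M₂ − M₁ = 2.8944 − 2.6301 = 0.2643 million.

$0.264 million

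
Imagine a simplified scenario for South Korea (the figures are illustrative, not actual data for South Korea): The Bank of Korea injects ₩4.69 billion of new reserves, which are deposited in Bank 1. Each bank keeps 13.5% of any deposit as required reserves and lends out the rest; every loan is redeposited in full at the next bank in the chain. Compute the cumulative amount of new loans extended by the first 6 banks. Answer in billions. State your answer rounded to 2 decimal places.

Bank i lends (1 − rr)^i of the original deposit: Bank 1 lends 4.69·0.8650 ≈ 4.0569, Bank 2 lends 4.69·0.8650² ≈ 3.5092, and so on.
Summing a geometric series: total = 4.69·[0.8650·(1 − 0.8650^6) / (1 − 0.8650)] ≈ 17.4629 billion.

₩17.46 billion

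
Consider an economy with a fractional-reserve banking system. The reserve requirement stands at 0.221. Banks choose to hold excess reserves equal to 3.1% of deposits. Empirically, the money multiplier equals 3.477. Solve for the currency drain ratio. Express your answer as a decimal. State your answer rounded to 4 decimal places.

Using m = 3.477. From m = (1 + c)/(c + rr + e), rearranging gives 1 + c = m·(c + rr + e), so c·(1 − m) = m·(rr + e) − 1.
Hence c = [m·(rr + e) − 1]/(1 − m) = [3.477 × (0.221 + 0.031) − 1] / (1 − 3.477) ≈ 0.049978.

0.0500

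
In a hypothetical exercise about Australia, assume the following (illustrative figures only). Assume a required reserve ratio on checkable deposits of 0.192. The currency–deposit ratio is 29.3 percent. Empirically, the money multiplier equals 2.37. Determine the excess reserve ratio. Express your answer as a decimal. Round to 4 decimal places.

0.0606

Using m = 2.37. Since m = (1 + c)/(c + rr + e), the denominator satisfies c + rr + e = (1 + c)/m = (1 + 0.293) / 2.37 ≈ 0.545570.
With c = 0.293 and rr = 0.192, the excess reserve ratio is 0.545570 − 0.293 − 0.192 = 0.06057.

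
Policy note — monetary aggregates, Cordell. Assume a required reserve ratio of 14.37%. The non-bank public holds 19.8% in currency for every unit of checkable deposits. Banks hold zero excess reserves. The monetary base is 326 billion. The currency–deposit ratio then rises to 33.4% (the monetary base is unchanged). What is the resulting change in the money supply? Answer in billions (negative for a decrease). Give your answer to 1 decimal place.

-232.6 billion

Initially m₁ = (1 + 0.198) / (0.1437 + 0.198) ≈ 3.50600, so M₁ = 3.50600 × 326 = 1142.956 billion.
After the change m₂ = (1 + 0.334) / (0.1437 + 0.334) ≈ 2.79255, so M₂ = 2.79255 × 326 = 910.3713 billion.
ΔM = M₂ − M₁ = 910.3713 − 1142.956 = -232.5847 billion.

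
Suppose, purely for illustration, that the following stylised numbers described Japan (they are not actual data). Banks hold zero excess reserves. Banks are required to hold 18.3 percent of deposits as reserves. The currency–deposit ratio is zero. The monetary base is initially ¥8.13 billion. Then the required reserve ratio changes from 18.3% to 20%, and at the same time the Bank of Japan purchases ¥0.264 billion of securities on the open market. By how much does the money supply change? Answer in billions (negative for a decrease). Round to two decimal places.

-2.46 billion

Before: m₁ = 1 / (0.183) ≈ 5.4645, MB₁ = 8.13, so M₁ = 5.4645 × 8.13 ≈ 44.4264 billion.
After: m₂ = 1 / (0.2) = 5, MB₂ = 8.13 + 0.264 = 8.394, so M₂ = 5 × 8.394 = 41.97 billion.
ΔM = M₂ − M₁ = 41.97 − 44.4264 = -2.4564 billion.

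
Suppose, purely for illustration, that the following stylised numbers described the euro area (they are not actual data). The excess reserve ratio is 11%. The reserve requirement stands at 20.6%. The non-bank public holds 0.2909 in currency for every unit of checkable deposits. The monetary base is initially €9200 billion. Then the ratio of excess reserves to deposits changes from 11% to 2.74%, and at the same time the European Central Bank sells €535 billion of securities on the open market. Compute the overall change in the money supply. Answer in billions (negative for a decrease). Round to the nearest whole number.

Before: m₁ = (1 + 0.2909) / (0.206 + 0.11 + 0.2909) ≈ 2.12704, MB₁ = 9200, so M₁ = 2.12704 × 9200 = 19568.768 billion.
After: m₂ = (1 + 0.2909) / (0.206 + 0.0274 + 0.2909) ≈ 2.46214, MB₂ = 9200 − 535 = 8665, so M₂ = 2.46214 × 8665 = 21334.4431 billion.
ΔM = M₂ − M₁ = 21334.4431 − 19568.768 = 1765.6751 billion.

€1766 billion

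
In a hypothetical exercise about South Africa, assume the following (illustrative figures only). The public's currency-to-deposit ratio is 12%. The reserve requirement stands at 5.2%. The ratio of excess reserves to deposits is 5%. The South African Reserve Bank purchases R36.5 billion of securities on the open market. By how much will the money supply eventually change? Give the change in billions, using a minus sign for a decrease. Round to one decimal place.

R184.1 billion

The money multiplier is m = (1 + c) / (rr + e + c) = (1 + 0.12) / (0.052 + 0.05 + 0.12) ≈ 5.0450.
The purchase adds 36.5 billion of base, so ΔM = m × ΔMB = 5.0450 × (+36.5) = 184.1425 billion.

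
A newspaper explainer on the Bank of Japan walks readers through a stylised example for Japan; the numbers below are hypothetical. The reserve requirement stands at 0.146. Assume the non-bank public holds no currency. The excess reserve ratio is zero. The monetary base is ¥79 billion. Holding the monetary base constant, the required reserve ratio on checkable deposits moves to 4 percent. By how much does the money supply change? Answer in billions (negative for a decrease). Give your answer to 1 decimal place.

¥1433.9 billion

Initially m₁ = 1 / (0.146) ≈ 6.8493, so M₁ = 6.8493 × 79 = 541.0947 billion.
After the change m₂ = 1 / (0.04) = 25, so M₂ = 25 × 79 = 1975 billion.
ΔM = M₂ − M₁ = 1975 − 541.0947 = 1433.9053 billion.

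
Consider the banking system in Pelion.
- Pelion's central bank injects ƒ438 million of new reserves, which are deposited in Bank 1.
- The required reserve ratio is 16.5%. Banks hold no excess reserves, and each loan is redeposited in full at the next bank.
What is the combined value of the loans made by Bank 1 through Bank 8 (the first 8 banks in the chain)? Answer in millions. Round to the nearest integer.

ƒ1693 million

Bank i lends (1 − rr)^i of the original deposit: Bank 1 lends 438·0.8350 = 365.7300, Bank 2 lends 438·0.8350² ≈ 305.3845, and so on.
Summing a geometric series: total = 438·[0.8350·(1 − 0.8350^8) / (1 − 0.8350)] ≈ 1692.7419 million.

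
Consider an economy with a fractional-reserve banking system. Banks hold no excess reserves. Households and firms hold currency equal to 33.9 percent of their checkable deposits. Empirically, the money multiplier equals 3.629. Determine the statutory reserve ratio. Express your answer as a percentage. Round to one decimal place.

Using m = 3.629. Since m = (1 + c)/(c + rr + e), the denominator satisfies c + rr + e = (1 + c)/m = (1 + 0.339) / 3.629 ≈ 0.368972.
With c = 0.339 and e = 0, the statutory reserve ratio is 0.368972 − 0.339 − 0 = 0.029972.

3.0%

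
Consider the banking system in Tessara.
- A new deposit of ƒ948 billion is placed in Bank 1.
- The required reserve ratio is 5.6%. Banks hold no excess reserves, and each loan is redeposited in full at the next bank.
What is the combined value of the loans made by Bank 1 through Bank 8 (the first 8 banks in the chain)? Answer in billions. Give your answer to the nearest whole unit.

Bank i lends (1 − rr)^i of the original deposit: Bank 1 lends 948·0.9440 = 894.9120, Bank 2 lends 948·0.9440² ≈ 844.7969, and so on.
Summing a geometric series: total = 948·[0.9440·(1 − 0.9440^8) / (1 − 0.9440)] ≈ 5902.7129 billion.

ƒ5903 billion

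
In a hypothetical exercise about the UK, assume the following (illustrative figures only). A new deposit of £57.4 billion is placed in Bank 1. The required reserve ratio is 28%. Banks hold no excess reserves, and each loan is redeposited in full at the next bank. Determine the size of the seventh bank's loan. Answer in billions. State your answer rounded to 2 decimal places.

Each bank lends a fraction (1 − rr) = 0.7200 of the deposit it receives, so Bank 7 receives 57.4·0.7200^6 and lends 57.4·0.7200^7 ≈ 5.7576 billion.

£5.76 billion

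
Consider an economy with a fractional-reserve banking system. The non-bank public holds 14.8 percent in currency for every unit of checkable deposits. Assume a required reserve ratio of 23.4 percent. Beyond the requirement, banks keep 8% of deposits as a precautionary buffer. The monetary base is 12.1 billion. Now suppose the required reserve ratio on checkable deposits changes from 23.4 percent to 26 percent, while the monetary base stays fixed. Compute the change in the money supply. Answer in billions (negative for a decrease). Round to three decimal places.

Initially m₁ = (1 + 0.148) / (0.234 + 0.08 + 0.148) ≈ 2.484848, so M₁ = 2.484848 × 12.1 ≈ 30.0667 billion.
After the change m₂ = (1 + 0.148) / (0.26 + 0.08 + 0.148) ≈ 2.352459, so M₂ = 2.352459 × 12.1 ≈ 28.4648 billion.
ΔM = M₂ − M₁ = 28.4648 − 30.0667 = -1.6019 billion.

-1.602 billion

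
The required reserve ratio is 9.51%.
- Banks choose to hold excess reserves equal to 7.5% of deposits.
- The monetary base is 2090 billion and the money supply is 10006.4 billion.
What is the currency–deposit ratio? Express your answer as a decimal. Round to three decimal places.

0.049

Using m = M/MB = 10006.4/2090 ≈ 4.787751. From m = (1 + c)/(c + rr + e), rearranging gives 1 + c = m·(c + rr + e), so c·(1 − m) = m·(rr + e) − 1.
Hence c = [m·(rr + e) − 1]/(1 − m) = [4.787751 × (0.0951 + 0.075) − 1] / (1 − 4.787751) ≈ 0.049001.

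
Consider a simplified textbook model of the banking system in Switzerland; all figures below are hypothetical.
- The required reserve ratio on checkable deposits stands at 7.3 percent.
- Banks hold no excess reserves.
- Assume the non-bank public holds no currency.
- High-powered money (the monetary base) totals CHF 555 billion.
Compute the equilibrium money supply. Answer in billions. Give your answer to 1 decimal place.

With no currency drain or excess reserves, the money multiplier is m = 1/rr = 1/0.073 ≈ 13.69863.
Money supply M = m × MB = 13.69863 × 555 ≈ 7602.7396 billion.

CHF 7602.7 billion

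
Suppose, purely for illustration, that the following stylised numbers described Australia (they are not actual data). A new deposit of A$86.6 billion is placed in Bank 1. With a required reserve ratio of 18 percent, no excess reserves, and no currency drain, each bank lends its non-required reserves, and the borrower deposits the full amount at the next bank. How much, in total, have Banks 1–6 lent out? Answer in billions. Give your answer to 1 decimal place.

A$274.6 billion

Bank i lends (1 − rr)^i of the original deposit: Bank 1 lends 86.6·0.8200 = 71.0120, Bank 2 lends 86.6·0.8200² ≈ 58.2298, and so on.
Summing a geometric series: total = 86.6·[0.8200·(1 − 0.8200^6) / (1 − 0.8200)] ≈ 274.5771 billion.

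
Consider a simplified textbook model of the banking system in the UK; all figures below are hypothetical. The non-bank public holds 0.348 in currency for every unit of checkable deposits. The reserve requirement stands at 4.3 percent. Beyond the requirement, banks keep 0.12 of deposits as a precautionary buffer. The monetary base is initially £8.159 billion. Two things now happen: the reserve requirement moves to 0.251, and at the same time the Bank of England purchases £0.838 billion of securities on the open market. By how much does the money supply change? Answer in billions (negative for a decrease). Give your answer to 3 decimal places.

Before: m₁ = (1 + 0.348) / (0.043 + 0.12 + 0.348) ≈ 2.63796, MB₁ = 8.159, so M₁ = 2.63796 × 8.159 ≈ 21.5231 billion.
After: m₂ = (1 + 0.348) / (0.251 + 0.12 + 0.348) ≈ 1.87483, MB₂ = 8.159 + 0.838 = 8.997, so M₂ = 1.87483 × 8.997 ≈ 16.8678 billion.
ΔM = M₂ − M₁ = 16.8678 − 21.5231 = -4.6553 billion.

-4.655 billion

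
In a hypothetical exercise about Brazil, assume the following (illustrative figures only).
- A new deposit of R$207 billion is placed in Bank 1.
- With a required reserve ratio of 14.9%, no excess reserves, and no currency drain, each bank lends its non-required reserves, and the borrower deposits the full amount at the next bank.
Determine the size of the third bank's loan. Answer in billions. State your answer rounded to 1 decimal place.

R$127.6 billion

Each bank lends a fraction (1 − rr) = 0.8510 of the deposit it receives, so Bank 3 receives 207·0.8510^2 and lends 207·0.8510^3 ≈ 127.5731 billion.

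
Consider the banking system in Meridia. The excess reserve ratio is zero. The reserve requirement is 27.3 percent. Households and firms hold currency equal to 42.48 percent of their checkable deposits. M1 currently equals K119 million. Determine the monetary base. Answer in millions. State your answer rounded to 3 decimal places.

K58.281 million

The money multiplier is m = (1 + c) / (rr + c) = (1 + 0.4248) / (0.273 + 0.4248) ≈ 2.0418458.
MB = M / m = 119 / 2.0418458 ≈ 58.2806 million.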